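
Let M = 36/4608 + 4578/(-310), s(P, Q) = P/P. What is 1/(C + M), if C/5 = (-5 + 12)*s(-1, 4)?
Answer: 19840/401563 ≈ 0.049407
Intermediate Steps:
s(P, Q) = 1
M = -292837/19840 (M = 36*(1/4608) + 4578*(-1/310) = 1/128 - 2289/155 = -292837/19840 ≈ -14.760)
C = 35 (C = 5*((-5 + 12)*1) = 5*(7*1) = 5*7 = 35)
1/(C + M) = 1/(35 - 292837/19840) = 1/(401563/19840) = 19840/401563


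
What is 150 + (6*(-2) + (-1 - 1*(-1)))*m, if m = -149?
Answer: 1938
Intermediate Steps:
150 + (6*(-2) + (-1 - 1*(-1)))*m = 150 + (6*(-2) + (-1 - 1*(-1)))*(-149) = 150 + (-12 + (-1 + 1))*(-149) = 150 + (-12 + 0)*(-149) = 150 - 12*(-149) = 150 + 1788 = 1938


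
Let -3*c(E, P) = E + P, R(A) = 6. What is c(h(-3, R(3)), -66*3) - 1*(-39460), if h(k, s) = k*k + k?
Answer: 39524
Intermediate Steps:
h(k, s) = k + k**2 (h(k, s) = k**2 + k = k + k**2)
c(E, P) = -E/3 - P/3 (c(E, P) = -(E + P)/3 = -E/3 - P/3)
c(h(-3, R(3)), -66*3) - 1*(-39460) = (-(-1)*(1 - 3) - (-22)*3) - 1*(-39460) = (-(-1)*(-2) - 1/3*(-198)) + 39460 = (-1/3*6 + 66) + 39460 = (-2 + 66) + 39460 = 64 + 39460 = 39524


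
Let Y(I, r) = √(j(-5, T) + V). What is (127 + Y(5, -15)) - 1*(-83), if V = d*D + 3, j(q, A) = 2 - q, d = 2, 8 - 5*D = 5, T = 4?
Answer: 210 + 2*√70/5 ≈ 213.35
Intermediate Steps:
D = ⅗ (D = 8/5 - ⅕*5 = 8/5 - 1 = ⅗ ≈ 0.60000)
V = 21/5 (V = 2*(⅗) + 3 = 6/5 + 3 = 21/5 ≈ 4.2000)
Y(I, r) = 2*√70/5 (Y(I, r) = √((2 - 1*(-5)) + 21/5) = √((2 + 5) + 21/5) = √(7 + 21/5) = √(56/5) = 2*√70/5)
(127 + Y(5, -15)) - 1*(-83) = (127 + 2*√70/5) - 1*(-83) = (127 + 2*√70/5) + 83 = 210 + 2*√70/5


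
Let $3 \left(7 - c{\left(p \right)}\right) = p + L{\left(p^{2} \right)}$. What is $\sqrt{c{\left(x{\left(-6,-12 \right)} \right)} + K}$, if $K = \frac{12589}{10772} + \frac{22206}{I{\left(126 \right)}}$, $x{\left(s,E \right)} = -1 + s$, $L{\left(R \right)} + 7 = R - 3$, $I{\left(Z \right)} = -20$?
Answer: $\frac{149 i \sqrt{327159105}}{80790} \approx 33.359 i$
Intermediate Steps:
$L{\left(R \right)} = -10 + R$ ($L{\left(R \right)} = -7 + \left(R - 3\right) = -7 + \left(-3 + R\right) = -10 + R$)
$c{\left(p \right)} = \frac{31}{3} - \frac{p}{3} - \frac{p^{2}}{3}$ ($c{\left(p \right)} = 7 - \frac{p + \left(-10 + p^{2}\right)}{3} = 7 - \frac{-10 + p + p^{2}}{3} = 7 - \left(- \frac{10}{3} + \frac{p}{3} + \frac{p^{2}}{3}\right) = \frac{31}{3} - \frac{p}{3} - \frac{p^{2}}{3}$)
$K = - \frac{59737813}{53860}$ ($K = \frac{12589}{10772} + \frac{22206}{-20} = 12589 \cdot \frac{1}{10772} + 22206 \left(- \frac{1}{20}\right) = \frac{12589}{10772} - \frac{11103}{10} = - \frac{59737813}{53860} \approx -1109.1$)
$\sqrt{c{\left(x{\left(-6,-12 \right)} \right)} + K} = \sqrt{\left(\frac{31}{3} - \frac{-1 - 6}{3} - \frac{\left(-1 - 6\right)^{2}}{3}\right) - \frac{59737813}{53860}} = \sqrt{\left(\frac{31}{3} - - \frac{7}{3} - \frac{\left(-7\right)^{2}}{3}\right) - \frac{59737813}{53860}} = \sqrt{\left(\frac{31}{3} + \frac{7}{3} - \frac{49}{3}\right) - \frac{59737813}{53860}} = \sqrt{- \frac{11}{3} - \frac{59737813}{53860}} = \sqrt{- \frac{179805899}{161580}} = \frac{149 i \sqrt{327159105}}{80790}$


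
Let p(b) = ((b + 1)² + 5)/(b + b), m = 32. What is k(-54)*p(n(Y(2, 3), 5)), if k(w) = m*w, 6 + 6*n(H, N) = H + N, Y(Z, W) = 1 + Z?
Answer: -17568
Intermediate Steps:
n(H, N) = -1 + H/6 + N/6 (n(H, N) = -1 + (H + N)/6 = -1 + (H/6 + N/6) = -1 + H/6 + N/6)
k(w) = 32*w
p(b) = (5 + (1 + b)²)/(2*b) (p(b) = ((1 + b)² + 5)/((2*b)) = (5 + (1 + b)²)*(1/(2*b)) = (5 + (1 + b)²)/(2*b))
k(-54)*p(n(Y(2, 3), 5)) = (32*(-54))*((5 + (1 + (-1 + (1 + 2)/6 + (⅙)*5))²)/(2*(-1 + (1 + 2)/6 + (⅙)*5))) = -864*(5 + (1 + (-1 + (⅙)*3 + ⅚))²)/(-1 + (⅙)*3 + ⅚) = -864*(5 + (1 + (-1 + ½ + ⅚))²)/(-1 + ½ + ⅚) = -864*(5 + (1 + ⅓)²)/⅓ = -864*3*(5 + (4/3)²) = -864*3*(5 + 16/9) = -864*3*61/9 = -1728*61/6 = -17568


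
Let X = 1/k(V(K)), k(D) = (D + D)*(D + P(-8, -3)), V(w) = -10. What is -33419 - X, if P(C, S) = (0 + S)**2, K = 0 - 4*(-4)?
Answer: -668381/20 ≈ -33419.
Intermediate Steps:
K = 16 (K = 0 + 16 = 16)
P(C, S) = S**2
k(D) = 2*D*(9 + D) (k(D) = (D + D)*(D + (-3)**2) = (2*D)*(D + 9) = (2*D)*(9 + D) = 2*D*(9 + D))
X = 1/20 (X = 1/(2*(-10)*(9 - 10)) = 1/(2*(-10)*(-1)) = 1/20 ≈ 0.050000)
-33419 - X = -33419 - 1*1/20 = -33419 - 1/20 = -668381/20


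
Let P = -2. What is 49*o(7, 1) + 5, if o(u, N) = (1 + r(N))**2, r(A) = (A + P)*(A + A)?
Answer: 54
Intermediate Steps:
r(A) = 2*A*(-2 + A) (r(A) = (A - 2)*(A + A) = (-2 + A)*(2*A) = 2*A*(-2 + A))
o(u, N) = (1 + 2*N*(-2 + N))**2
49*o(7, 1) + 5 = 49*(1 + 2*1*(-2 + 1))**2 + 5 = 49*(1 + 2*1*(-1))**2 + 5 = 49*(1 - 2)**2 + 5 = 49*(-1)**2 + 5 = 49*1 + 5 = 49 + 5 = 54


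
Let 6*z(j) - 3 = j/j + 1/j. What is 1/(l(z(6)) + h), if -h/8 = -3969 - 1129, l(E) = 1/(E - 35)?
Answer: 1235/50368204 ≈ 2.4519e-5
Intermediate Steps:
z(j) = ⅔ + 1/(6*j) (z(j) = ½ + (j/j + 1/j)/6 = ½ + (1 + 1/j)/6 = ½ + (⅙ + 1/(6*j)) = ⅔ + 1/(6*j))
l(E) = 1/(-35 + E)
h = 40784 (h = -8*(-3969 - 1129) = -8*(-5098) = 40784)
1/(l(z(6)) + h) = 1/(1/(-35 + (⅙)*(1 + 4*6)/6) + 40784) = 1/(1/(-35 + (⅙)*(⅙)*(1 + 24)) + 40784) = 1/(1/(-35 + (⅙)*(⅙)*25) + 40784) = 1/(1/(-35 + 25/36) + 40784) = 1/(1/(-1235/36) + 40784) = 1/(-36/1235 + 40784) = 1/(50368204/1235) = 1235/50368204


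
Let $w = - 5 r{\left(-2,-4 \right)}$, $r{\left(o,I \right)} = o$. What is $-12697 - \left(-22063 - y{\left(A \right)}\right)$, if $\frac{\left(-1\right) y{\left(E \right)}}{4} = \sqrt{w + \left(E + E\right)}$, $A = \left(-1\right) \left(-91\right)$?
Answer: $9366 - 32 \sqrt{3} \approx 9310.6$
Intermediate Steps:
$w = 10$ ($w = \left(-5\right) \left(-2\right) = 10$)
$A = 91$
$y{\left(E \right)} = - 4 \sqrt{10 + 2 E}$ ($y{\left(E \right)} = - 4 \sqrt{10 + \left(E + E\right)} = - 4 \sqrt{10 + 2 E}$)
$-12697 - \left(-22063 - y{\left(A \right)}\right) = -12697 - \left(-22063 - - 4 \sqrt{10 + 2 \cdot 91}\right) = -12697 - \left(-22063 - - 4 \sqrt{10 + 182}\right) = -12697 - \left(-22063 - - 4 \sqrt{192}\right) = -12697 - \left(-22063 - - 4 \cdot 8 \sqrt{3}\right) = -12697 - \left(-22063 - - 32 \sqrt{3}\right) = -12697 - \left(-22063 + 32 \sqrt{3}\right) = -12697 + \left(22063 - 32 \sqrt{3}\right) = 9366 - 32 \sqrt{3}$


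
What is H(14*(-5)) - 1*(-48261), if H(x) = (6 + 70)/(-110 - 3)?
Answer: 5453417/113 ≈ 48260.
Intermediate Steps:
H(x) = -76/113 (H(x) = 76/(-113) = 76*(-1/113) = -76/113)
H(14*(-5)) - 1*(-48261) = -76/113 - 1*(-48261) = -76/113 + 48261 = 5453417/113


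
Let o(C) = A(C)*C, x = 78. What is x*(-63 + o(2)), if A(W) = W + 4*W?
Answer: -3354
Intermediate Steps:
A(W) = 5*W
o(C) = 5*C² (o(C) = (5*C)*C = 5*C²)
x*(-63 + o(2)) = 78*(-63 + 5*2²) = 78*(-63 + 5*4) = 78*(-63 + 20) = 78*(-43) = -3354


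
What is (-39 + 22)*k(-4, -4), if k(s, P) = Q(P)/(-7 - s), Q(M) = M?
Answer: -68/3 ≈ -22.667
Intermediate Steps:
k(s, P) = P/(-7 - s)
(-39 + 22)*k(-4, -4) = (-39 + 22)*(-1*(-4)/(7 - 4)) = -(-17)*(-4)/3 = -17*4/3 = -68/3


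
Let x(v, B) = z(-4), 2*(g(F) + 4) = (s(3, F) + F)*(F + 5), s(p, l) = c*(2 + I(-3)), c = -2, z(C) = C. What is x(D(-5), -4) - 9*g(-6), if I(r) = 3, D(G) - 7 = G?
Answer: -40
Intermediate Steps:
D(G) = 7 + G
s(p, l) = -10 (s(p, l) = -2*(2 + 3) = -2*5 = -10)
g(F) = -4 + (-10 + F)*(5 + F)/2 (g(F) = -4 + ((-10 + F)*(F + 5))/2 = -4 + ((-10 + F)*(5 + F))/2 = -4 + (-10 + F)*(5 + F)/2)
x(v, B) = -4
x(D(-5), -4) - 9*g(-6) = -4 - 9*(-29 + (½)*(-6)² - 5/2*(-6)) = -4 - 9*(-29 + (½)*36 + 15) = -4 - 9*(-29 + 18 + 15) = -4 - 9*4 = -4 - 36 = -40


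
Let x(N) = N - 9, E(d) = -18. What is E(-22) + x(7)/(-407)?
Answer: -7324/407 ≈ -17.995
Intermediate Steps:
x(N) = -9 + N
E(-22) + x(7)/(-407) = -18 + (-9 + 7)/(-407) = -18 - 2*(-1/407) = -18 + 2/407 = -7324/407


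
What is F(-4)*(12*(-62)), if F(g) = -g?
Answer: -2976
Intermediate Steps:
F(-4)*(12*(-62)) = (-1*(-4))*(12*(-62)) = 4*(-744) = -2976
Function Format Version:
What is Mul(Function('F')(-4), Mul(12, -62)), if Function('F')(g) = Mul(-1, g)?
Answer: -2976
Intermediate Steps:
Mul(Function('F')(-4), Mul(12, -62)) = Mul(Mul(-1, -4), Mul(12, -62)) = Mul(4, -744) = -2976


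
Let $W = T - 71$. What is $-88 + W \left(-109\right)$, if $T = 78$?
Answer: $-851$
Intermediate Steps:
$W = 7$ ($W = 78 - 71 = 7$)
$-88 + W \left(-109\right) = -88 + 7 \left(-109\right) = -88 - 763 = -851$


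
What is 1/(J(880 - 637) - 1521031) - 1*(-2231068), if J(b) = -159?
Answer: 3393878330919/1521190 ≈ 2.2311e+6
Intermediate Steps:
1/(J(880 - 637) - 1521031) - 1*(-2231068) = 1/(-159 - 1521031) - 1*(-2231068) = 1/(-1521190) + 2231068 = -1/1521190 + 2231068 = 3393878330919/1521190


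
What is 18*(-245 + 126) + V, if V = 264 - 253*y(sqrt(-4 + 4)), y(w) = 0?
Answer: -1878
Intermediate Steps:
V = 264 (V = 264 - 253*0 = 264 + 0 = 264)
18*(-245 + 126) + V = 18*(-245 + 126) + 264 = 18*(-119) + 264 = -2142 + 264 = -1878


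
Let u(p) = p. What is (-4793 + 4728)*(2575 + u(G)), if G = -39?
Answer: -164840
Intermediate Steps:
(-4793 + 4728)*(2575 + u(G)) = (-4793 + 4728)*(2575 - 39) = -65*2536 = -164840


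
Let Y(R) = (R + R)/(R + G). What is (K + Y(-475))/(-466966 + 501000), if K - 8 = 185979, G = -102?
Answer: 107315449/19637618 ≈ 5.4648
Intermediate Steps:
Y(R) = 2*R/(-102 + R) (Y(R) = (R + R)/(R - 102) = (2*R)/(-102 + R) = 2*R/(-102 + R))
K = 185987 (K = 8 + 185979 = 185987)
(K + Y(-475))/(-466966 + 501000) = (185987 + 2*(-475)/(-102 - 475))/(-466966 + 501000) = (185987 + 2*(-475)/(-577))/34034 = (185987 + 2*(-475)*(-1/577))*(1/34034) = (185987 + 950/577)*(1/34034) = (107315449/577)*(1/34034) = 107315449/19637618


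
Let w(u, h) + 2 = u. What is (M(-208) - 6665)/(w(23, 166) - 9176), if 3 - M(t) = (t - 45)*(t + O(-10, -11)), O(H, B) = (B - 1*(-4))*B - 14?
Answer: 43347/9155 ≈ 4.7348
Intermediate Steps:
w(u, h) = -2 + u
O(H, B) = -14 + B*(4 + B) (O(H, B) = (B + 4)*B - 14 = (4 + B)*B - 14 = B*(4 + B) - 14 = -14 + B*(4 + B))
M(t) = 3 - (-45 + t)*(63 + t) (M(t) = 3 - (t - 45)*(t + (-14 + (-11)² + 4*(-11))) = 3 - (-45 + t)*(t + (-14 + 121 - 44)) = 3 - (-45 + t)*(t + 63) = 3 - (-45 + t)*(63 + t))
(M(-208) - 6665)/(w(23, 166) - 9176) = ((2838 - 1*(-208)² - 18*(-208)) - 6665)/((-2 + 23) - 9176) = ((2838 - 1*43264 + 3744) - 6665)/(21 - 9176) = ((2838 - 43264 + 3744) - 6665)/(-9155) = (-36682 - 6665)*(-1/9155) = -43347*(-1/9155) = 43347/9155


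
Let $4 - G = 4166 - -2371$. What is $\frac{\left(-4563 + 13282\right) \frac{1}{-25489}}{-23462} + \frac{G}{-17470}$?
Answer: $\frac{976759011056}{2611865094365} \approx 0.37397$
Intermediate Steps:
$G = -6533$ ($G = 4 - \left(4166 - -2371\right) = 4 - \left(4166 + 2371\right) = 4 - 6537 = -6533$)
$\frac{\left(-4563 + 13282\right) \frac{1}{-25489}}{-23462} + \frac{G}{-17470} = \frac{\left(-4563 + 13282\right) \frac{1}{-25489}}{-23462} - \frac{6533}{-17470} = 8719 \left(- \frac{1}{25489}\right) \left(- \frac{1}{23462}\right) - - \frac{6533}{17470} = \left(- \frac{8719}{25489}\right) \left(- \frac{1}{23462}\right) + \frac{6533}{17470} = \frac{8719}{598022918} + \frac{6533}{17470} = \frac{976759011056}{2611865094365}$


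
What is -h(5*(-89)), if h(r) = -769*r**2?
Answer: 152281225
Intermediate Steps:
-h(5*(-89)) = -(-769)*(5*(-89))**2 = -(-769)*(-445)**2 = -(-769)*198025 = -1*(-152281225) = 152281225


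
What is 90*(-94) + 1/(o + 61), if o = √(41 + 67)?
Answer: -30565919/3613 - 6*√3/3613 ≈ -8460.0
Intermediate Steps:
o = 6*√3 (o = √108 = 6*√3 ≈ 10.392)
90*(-94) + 1/(o + 61) = 90*(-94) + 1/(6*√3 + 61) = -8460 + 1/(61 + 6*√3)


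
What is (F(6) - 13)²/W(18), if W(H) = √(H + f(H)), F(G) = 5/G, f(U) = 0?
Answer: 5329*√2/216 ≈ 34.891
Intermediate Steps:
W(H) = √H (W(H) = √(H + 0) = √H)
(F(6) - 13)²/W(18) = (5/6 - 13)²/(√18) = (5*(⅙) - 13)²/((3*√2)) = (⅚ - 13)²*(√2/6) = (-73/6)²*(√2/6) = 5329*(√2/6)/36 = 5329*√2/216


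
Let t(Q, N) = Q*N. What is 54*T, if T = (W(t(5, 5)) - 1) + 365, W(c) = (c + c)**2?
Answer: 154656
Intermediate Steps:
t(Q, N) = N*Q
W(c) = 4*c**2 (W(c) = (2*c)**2 = 4*c**2)
T = 2864 (T = (4*(5*5)**2 - 1) + 365 = (4*25**2 - 1) + 365 = (4*625 - 1) + 365 = (2500 - 1) + 365 = 2499 + 365 = 2864)
54*T = 54*2864 = 154656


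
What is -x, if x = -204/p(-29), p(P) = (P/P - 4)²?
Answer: 68/3 ≈ 22.667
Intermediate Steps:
p(P) = 9 (p(P) = (1 - 4)² = (-3)² = 9)
x = -68/3 (x = -204/9 = -204*⅑ = -68/3 ≈ -22.667)
-x = -1*(-68/3) = 68/3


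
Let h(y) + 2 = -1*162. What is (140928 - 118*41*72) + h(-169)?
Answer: -207572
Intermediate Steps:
h(y) = -164 (h(y) = -2 - 1*162 = -2 - 162 = -164)
(140928 - 118*41*72) + h(-169) = (140928 - 118*41*72) - 164 = (140928 - 4838*72) - 164 = (140928 - 348336) - 164 = -207408 - 164 = -207572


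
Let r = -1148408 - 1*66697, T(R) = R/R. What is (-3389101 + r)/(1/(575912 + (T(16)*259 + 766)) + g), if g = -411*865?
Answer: 1328168398511/102554878777 ≈ 12.951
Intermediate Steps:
T(R) = 1
r = -1215105 (r = -1148408 - 66697 = -1215105)
g = -355515
(-3389101 + r)/(1/(575912 + (T(16)*259 + 766)) + g) = (-3389101 - 1215105)/(1/(575912 + (1*259 + 766)) - 355515) = -4604206/(1/(575912 + (259 + 766)) - 355515) = -4604206/(1/(575912 + 1025) - 355515) = -4604206/(1/576937 - 355515) = -4604206/(-205109757554/576937) = -4604206*(-576937/205109757554) = 1328168398511/102554878777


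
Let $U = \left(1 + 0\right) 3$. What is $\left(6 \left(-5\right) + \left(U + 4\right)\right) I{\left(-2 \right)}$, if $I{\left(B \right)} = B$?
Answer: $46$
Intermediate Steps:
$U = 3$ ($U = 1 \cdot 3 = 3$)
$\left(6 \left(-5\right) + \left(U + 4\right)\right) I{\left(-2 \right)} = \left(6 \left(-5\right) + \left(3 + 4\right)\right) \left(-2\right) = \left(-30 + 7\right) \left(-2\right) = \left(-23\right) \left(-2\right) = 46$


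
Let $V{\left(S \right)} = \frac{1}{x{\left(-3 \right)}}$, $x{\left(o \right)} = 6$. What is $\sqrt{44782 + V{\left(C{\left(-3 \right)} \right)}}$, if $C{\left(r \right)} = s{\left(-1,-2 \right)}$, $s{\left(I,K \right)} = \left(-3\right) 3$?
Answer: $\frac{\sqrt{1612158}}{6} \approx 211.62$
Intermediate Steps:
$s{\left(I,K \right)} = -9$
$C{\left(r \right)} = -9$
$V{\left(S \right)} = \frac{1}{6}$
$\sqrt{44782 + V{\left(C{\left(-3 \right)} \right)}} = \sqrt{44782 + \frac{1}{6}} = \sqrt{\frac{268693}{6}} = \frac{\sqrt{1612158}}{6}$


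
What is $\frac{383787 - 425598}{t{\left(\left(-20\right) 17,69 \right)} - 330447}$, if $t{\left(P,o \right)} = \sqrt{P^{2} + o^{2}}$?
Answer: $\frac{373414041}{2951218904} + \frac{41811 \sqrt{120361}}{109195099448} \approx 0.12666$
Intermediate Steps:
$\frac{383787 - 425598}{t{\left(\left(-20\right) 17,69 \right)} - 330447} = \frac{383787 - 425598}{\sqrt{\left(\left(-20\right) 17\right)^{2} + 69^{2}} - 330447} = - \frac{41811}{\sqrt{\left(-340\right)^{2} + 4761} - 330447} = - \frac{41811}{\sqrt{115600 + 4761} - 330447} = - \frac{41811}{\sqrt{120361} - 330447} = - \frac{41811}{-330447 + \sqrt{120361}}$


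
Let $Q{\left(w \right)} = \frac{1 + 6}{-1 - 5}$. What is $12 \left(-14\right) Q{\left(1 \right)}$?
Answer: $196$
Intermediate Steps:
$Q{\left(w \right)} = - \frac{7}{6}$ ($Q{\left(w \right)} = \frac{7}{-6} = 7 \left(- \frac{1}{6}\right) = - \frac{7}{6}$)
$12 \left(-14\right) Q{\left(1 \right)} = 12 \left(-14\right) \left(- \frac{7}{6}\right) = \left(-168\right) \left(- \frac{7}{6}\right) = 196$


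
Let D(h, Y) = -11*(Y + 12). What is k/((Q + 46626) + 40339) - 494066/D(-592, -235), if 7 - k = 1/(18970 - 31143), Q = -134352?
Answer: -284998204387802/1414993305803 ≈ -201.41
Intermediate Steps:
k = 85212/12173 (k = 7 - 1/(18970 - 31143) = 7 - 1/(-12173) = 7 - 1*(-1/12173) = 7 + 1/12173 = 85212/12173 ≈ 7.0001)
D(h, Y) = -132 - 11*Y (D(h, Y) = -11*(12 + Y) = -132 - 11*Y)
k/((Q + 46626) + 40339) - 494066/D(-592, -235) = 85212/(12173*((-134352 + 46626) + 40339)) - 494066/(-132 - 11*(-235)) = 85212/(12173*(-87726 + 40339)) - 494066/(-132 + 2585) = (85212/12173)/(-47387) - 494066/2453 = (85212/12173)*(-1/47387) - 494066*1/2453 = -85212/576841951 - 494066/2453 = -284998204387802/1414993305803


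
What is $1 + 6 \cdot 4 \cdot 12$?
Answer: $289$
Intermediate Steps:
$1 + 6 \cdot 4 \cdot 12 = 1 + 24 \cdot 12 = 1 + 288 = 289$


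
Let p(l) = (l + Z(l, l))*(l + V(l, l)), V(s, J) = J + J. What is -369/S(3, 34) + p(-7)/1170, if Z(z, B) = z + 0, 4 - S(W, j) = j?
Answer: 979/78 ≈ 12.551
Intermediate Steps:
S(W, j) = 4 - j
Z(z, B) = z
V(s, J) = 2*J
p(l) = 6*l**2 (p(l) = (l + l)*(l + 2*l) = (2*l)*(3*l) = 6*l**2)
-369/S(3, 34) + p(-7)/1170 = -369/(4 - 1*34) + (6*(-7)**2)/1170 = -369/(4 - 34) + (6*49)*(1/1170) = -369/(-30) + 294*(1/1170) = -369*(-1/30) + 49/195 = 123/10 + 49/195 = 979/78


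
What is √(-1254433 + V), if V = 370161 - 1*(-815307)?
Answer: I*√68965 ≈ 262.61*I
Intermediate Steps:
V = 1185468 (V = 370161 + 815307 = 1185468)
√(-1254433 + V) = √(-1254433 + 1185468) = √(-68965) = I*√68965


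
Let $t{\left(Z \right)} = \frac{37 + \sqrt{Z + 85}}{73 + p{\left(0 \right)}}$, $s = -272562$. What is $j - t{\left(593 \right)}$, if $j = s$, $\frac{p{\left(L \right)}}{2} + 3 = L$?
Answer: $- \frac{18261691}{67} - \frac{\sqrt{678}}{67} \approx -2.7256 \cdot 10^{5}$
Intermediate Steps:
$p{\left(L \right)} = -6 + 2 L$
$t{\left(Z \right)} = \frac{37}{67} + \frac{\sqrt{85 + Z}}{67}$ ($t{\left(Z \right)} = \frac{37 + \sqrt{Z + 85}}{73 + \left(-6 + 2 \cdot 0\right)} = \frac{37 + \sqrt{85 + Z}}{73 + \left(-6 + 0\right)} = \frac{37 + \sqrt{85 + Z}}{73 - 6} = \frac{37 + \sqrt{85 + Z}}{67} = \left(37 + \sqrt{85 + Z}\right) \frac{1}{67} = \frac{37}{67} + \frac{\sqrt{85 + Z}}{67}$)
$j = -272562$
$j - t{\left(593 \right)} = -272562 - \left(\frac{37}{67} + \frac{\sqrt{85 + 593}}{67}\right) = -272562 - \left(\frac{37}{67} + \frac{\sqrt{678}}{67}\right) = - \frac{18261691}{67} - \frac{\sqrt{678}}{67}$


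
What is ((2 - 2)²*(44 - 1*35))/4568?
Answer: 0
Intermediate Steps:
((2 - 2)²*(44 - 1*35))/4568 = (0²*(44 - 35))*(1/4568) = (0*9)*(1/4568) = 0*(1/4568) = 0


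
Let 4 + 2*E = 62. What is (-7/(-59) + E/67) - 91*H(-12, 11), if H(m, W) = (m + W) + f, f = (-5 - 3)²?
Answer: -22660369/3953 ≈ -5732.4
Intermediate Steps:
E = 29 (E = -2 + (½)*62 = -2 + 31 = 29)
f = 64 (f = (-8)² = 64)
H(m, W) = 64 + W + m (H(m, W) = (m + W) + 64 = (W + m) + 64 = 64 + W + m)
(-7/(-59) + E/67) - 91*H(-12, 11) = (-7/(-59) + 29/67) - 91*(64 + 11 - 12) = (-7*(-1/59) + 29*(1/67)) - 91*63 = (7/59 + 29/67) - 5733 = 2180/3953 - 5733 = -22660369/3953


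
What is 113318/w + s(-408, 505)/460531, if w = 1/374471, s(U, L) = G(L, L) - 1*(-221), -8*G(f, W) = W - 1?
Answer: 19542312813717276/460531 ≈ 4.2434e+10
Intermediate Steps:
G(f, W) = ⅛ - W/8 (G(f, W) = -(W - 1)/8 = -(-1 + W)/8 = ⅛ - W/8)
s(U, L) = 1769/8 - L/8 (s(U, L) = (⅛ - L/8) - 1*(-221) = (⅛ - L/8) + 221 = 1769/8 - L/8)
w = 1/374471 ≈ 2.6704e-6
113318/w + s(-408, 505)/460531 = 113318/(1/374471) + (1769/8 - ⅛*505)/460531 = 113318*374471 + (1769/8 - 505/8)*(1/460531) = 42434304778 + 158*(1/460531) = 42434304778 + 158/460531 = 19542312813717276/460531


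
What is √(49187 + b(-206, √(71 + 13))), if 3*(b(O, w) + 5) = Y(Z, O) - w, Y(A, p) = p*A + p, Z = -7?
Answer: √(446346 - 6*√21)/3 ≈ 222.69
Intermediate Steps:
Y(A, p) = p + A*p (Y(A, p) = A*p + p = p + A*p)
b(O, w) = -5 - 2*O - w/3 (b(O, w) = -5 + (O*(1 - 7) - w)/3 = -5 + (O*(-6) - w)/3 = -5 + (-6*O - w)/3 = -5 + (-w - 6*O)/3 = -5 + (-2*O - w/3) = -5 - 2*O - w/3)
√(49187 + b(-206, √(71 + 13))) = √(49187 + (-5 - 2*(-206) - √(71 + 13)/3)) = √(49187 + (-5 + 412 - 2*√21/3)) = √(49187 + (407 - 2*√21/3)) = √(49594 - 2*√21/3)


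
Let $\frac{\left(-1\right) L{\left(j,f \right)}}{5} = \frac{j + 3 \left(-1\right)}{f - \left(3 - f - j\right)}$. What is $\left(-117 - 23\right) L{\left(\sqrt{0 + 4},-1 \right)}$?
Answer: $\frac{700}{3} \approx 233.33$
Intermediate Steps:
$L{\left(j,f \right)} = - \frac{5 \left(-3 + j\right)}{-3 + j + 2 f}$ ($L{\left(j,f \right)} = - 5 \frac{j + 3 \left(-1\right)}{f - \left(3 - f - j\right)} = - 5 \frac{j - 3}{f - \left(3 - f - j\right)} = - 5 \frac{-3 + j}{f + \left(-3 + f + j\right)} = - 5 \frac{-3 + j}{-3 + j + 2 f} = - \frac{5 \left(-3 + j\right)}{-3 + j + 2 f}$)
$\left(-117 - 23\right) L{\left(\sqrt{0 + 4},-1 \right)} = \left(-117 - 23\right) \frac{5 \left(3 - \sqrt{0 + 4}\right)}{-3 + \sqrt{0 + 4} + 2 \left(-1\right)} = - 140 \frac{5 \left(3 - \sqrt{4}\right)}{-3 + \sqrt{4} - 2} = - 140 \frac{5 \left(3 - 2\right)}{-3 + 2 - 2} = - 140 \frac{5 \left(3 - 2\right)}{-3} = - 140 \cdot 5 \left(- \frac{1}{3}\right) 1 = \left(-140\right) \left(- \frac{5}{3}\right) = \frac{700}{3}$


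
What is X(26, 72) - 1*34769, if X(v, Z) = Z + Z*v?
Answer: -32825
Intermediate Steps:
X(26, 72) - 1*34769 = 72*(1 + 26) - 1*34769 = 72*27 - 34769 = 1944 - 34769 = -32825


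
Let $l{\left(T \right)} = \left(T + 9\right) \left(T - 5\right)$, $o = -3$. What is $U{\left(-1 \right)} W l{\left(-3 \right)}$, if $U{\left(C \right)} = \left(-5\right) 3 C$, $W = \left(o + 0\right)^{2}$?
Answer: $-6480$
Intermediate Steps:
$W = 9$ ($W = \left(-3 + 0\right)^{2} = \left(-3\right)^{2} = 9$)
$U{\left(C \right)} = - 15 C$
$l{\left(T \right)} = \left(-5 + T\right) \left(9 + T\right)$ ($l{\left(T \right)} = \left(9 + T\right) \left(-5 + T\right) = \left(-5 + T\right) \left(9 + T\right)$)
$U{\left(-1 \right)} W l{\left(-3 \right)} = \left(-15\right) \left(-1\right) 9 \left(-45 + \left(-3\right)^{2} + 4 \left(-3\right)\right) = 15 \cdot 9 \left(-45 + 9 - 12\right) = 15 \cdot 9 \left(-48\right) = 15 \left(-432\right) = -6480$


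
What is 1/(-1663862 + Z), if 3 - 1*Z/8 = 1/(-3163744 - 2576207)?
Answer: -5739951/9550348591930 ≈ -6.0102e-7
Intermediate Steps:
Z = 137758832/5739951 (Z = 24 - 8/(-3163744 - 2576207) = 24 - 8/(-5739951) = 24 - 8*(-1/5739951) = 24 + 8/5739951 = 137758832/5739951 ≈ 24.000)
1/(-1663862 + Z) = 1/(-1663862 + 137758832/5739951) = 1/(-9550348591930/5739951) = -5739951/9550348591930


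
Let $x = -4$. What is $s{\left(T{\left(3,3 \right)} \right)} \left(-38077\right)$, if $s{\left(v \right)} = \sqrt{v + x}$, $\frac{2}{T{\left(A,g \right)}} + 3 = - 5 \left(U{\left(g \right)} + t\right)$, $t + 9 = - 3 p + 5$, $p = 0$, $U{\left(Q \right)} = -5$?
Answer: $- \frac{38077 i \sqrt{1743}}{21} \approx - 75699.0 i$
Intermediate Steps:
$t = -4$ ($t = -9 + \left(\left(-3\right) 0 + 5\right) = -9 + \left(0 + 5\right) = -9 + 5 = -4$)
$T{\left(A,g \right)} = \frac{1}{21}$ ($T{\left(A,g \right)} = \frac{2}{-3 - 5 \left(-5 - 4\right)} = \frac{2}{-3 - -45} = \frac{2}{-3 + 45} = \frac{2}{42} = 2 \cdot \frac{1}{42} = \frac{1}{21}$)
$s{\left(v \right)} = \sqrt{-4 + v}$ ($s{\left(v \right)} = \sqrt{v - 4} = \sqrt{-4 + v}$)
$s{\left(T{\left(3,3 \right)} \right)} \left(-38077\right) = \sqrt{-4 + \frac{1}{21}} \left(-38077\right) = \sqrt{- \frac{83}{21}} \left(-38077\right) = \frac{i \sqrt{1743}}{21} \left(-38077\right) = - \frac{38077 i \sqrt{1743}}{21}$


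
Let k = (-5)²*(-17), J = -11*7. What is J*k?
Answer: 32725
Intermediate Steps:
J = -77
k = -425 (k = 25*(-17) = -425)
J*k = -77*(-425) = 32725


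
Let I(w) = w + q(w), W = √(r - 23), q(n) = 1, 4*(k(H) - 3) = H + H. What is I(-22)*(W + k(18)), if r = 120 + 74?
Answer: -252 - 63*√19 ≈ -526.61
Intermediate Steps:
k(H) = 3 + H/2 (k(H) = 3 + (H + H)/4 = 3 + (2*H)/4 = 3 + H/2)
r = 194
W = 3*√19 (W = √(194 - 23) = √171 = 3*√19 ≈ 13.077)
I(w) = 1 + w (I(w) = w + 1 = 1 + w)
I(-22)*(W + k(18)) = (1 - 22)*(3*√19 + (3 + (½)*18)) = -21*(3*√19 + (3 + 9)) = -21*(3*√19 + 12) = -21*(12 + 3*√19) = -252 - 63*√19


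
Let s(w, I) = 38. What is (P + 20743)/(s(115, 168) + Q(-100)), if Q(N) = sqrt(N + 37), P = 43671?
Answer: 2447732/1507 - 193242*I*sqrt(7)/1507 ≈ 1624.2 - 339.26*I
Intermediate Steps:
Q(N) = sqrt(37 + N)
(P + 20743)/(s(115, 168) + Q(-100)) = (43671 + 20743)/(38 + sqrt(37 - 100)) = 64414/(38 + sqrt(-63)) = 64414/(38 + 3*I*sqrt(7))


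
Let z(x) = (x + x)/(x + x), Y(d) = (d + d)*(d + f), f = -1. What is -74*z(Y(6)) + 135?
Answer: 61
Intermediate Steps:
Y(d) = 2*d*(-1 + d) (Y(d) = (d + d)*(d - 1) = (2*d)*(-1 + d) = 2*d*(-1 + d))
z(x) = 1 (z(x) = (2*x)/((2*x)) = (2*x)*(1/(2*x)) = 1)
-74*z(Y(6)) + 135 = -74*1 + 135 = -74 + 135 = 61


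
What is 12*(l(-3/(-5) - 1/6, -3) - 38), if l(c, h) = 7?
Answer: -372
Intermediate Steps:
12*(l(-3/(-5) - 1/6, -3) - 38) = 12*(7 - 38) = 12*(-31) = -372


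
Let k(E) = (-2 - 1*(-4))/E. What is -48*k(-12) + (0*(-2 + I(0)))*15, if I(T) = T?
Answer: 8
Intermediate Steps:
k(E) = 2/E (k(E) = (-2 + 4)/E = 2/E)
-48*k(-12) + (0*(-2 + I(0)))*15 = -96/(-12) + (0*(-2 + 0))*15 = -96*(-1)/12 + (0*(-2))*15 = -48*(-⅙) + 0*15 = 8 + 0 = 8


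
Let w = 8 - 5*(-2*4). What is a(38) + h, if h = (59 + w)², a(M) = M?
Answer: 11487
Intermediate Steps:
w = 48 (w = 8 - 5*(-8) = 8 - 1*(-40) = 8 + 40 = 48)
h = 11449 (h = (59 + 48)² = 107² = 11449)
a(38) + h = 38 + 11449 = 11487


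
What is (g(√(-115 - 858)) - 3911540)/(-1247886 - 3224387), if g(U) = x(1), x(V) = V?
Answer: 3911539/4472273 ≈ 0.87462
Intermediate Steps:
g(U) = 1
(g(√(-115 - 858)) - 3911540)/(-1247886 - 3224387) = (1 - 3911540)/(-1247886 - 3224387) = -3911539/(-4472273) = -3911539*(-1/4472273) = 3911539/4472273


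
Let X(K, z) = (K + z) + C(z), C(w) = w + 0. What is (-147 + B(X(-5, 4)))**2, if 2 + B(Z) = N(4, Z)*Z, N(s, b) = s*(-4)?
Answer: 38809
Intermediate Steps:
C(w) = w
N(s, b) = -4*s
X(K, z) = K + 2*z (X(K, z) = (K + z) + z = K + 2*z)
B(Z) = -2 - 16*Z (B(Z) = -2 + (-4*4)*Z = -2 - 16*Z)
(-147 + B(X(-5, 4)))**2 = (-147 + (-2 - 16*(-5 + 2*4)))**2 = (-147 + (-2 - 16*(-5 + 8)))**2 = (-147 + (-2 - 16*3))**2 = (-147 + (-2 - 48))**2 = (-147 - 50)**2 = (-197)**2 = 38809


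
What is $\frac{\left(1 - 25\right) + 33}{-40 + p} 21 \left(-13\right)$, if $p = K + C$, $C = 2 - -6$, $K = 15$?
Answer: $\frac{2457}{17} \approx 144.53$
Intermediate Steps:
$C = 8$ ($C = 2 + 6 = 8$)
$p = 23$ ($p = 15 + 8 = 23$)
$\frac{\left(1 - 25\right) + 33}{-40 + p} 21 \left(-13\right) = \frac{\left(1 - 25\right) + 33}{-40 + 23} \cdot 21 \left(-13\right) = \frac{-24 + 33}{-17} \cdot 21 \left(-13\right) = 9 \left(- \frac{1}{17}\right) 21 \left(-13\right) = \left(- \frac{9}{17}\right) 21 \left(-13\right) = \left(- \frac{189}{17}\right) \left(-13\right) = \frac{2457}{17}$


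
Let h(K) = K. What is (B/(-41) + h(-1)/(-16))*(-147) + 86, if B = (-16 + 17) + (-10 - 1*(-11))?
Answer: 55093/656 ≈ 83.983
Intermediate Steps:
B = 2 (B = 1 + (-10 + 11) = 1 + 1 = 2)
(B/(-41) + h(-1)/(-16))*(-147) + 86 = (2/(-41) - 1/(-16))*(-147) + 86 = (2*(-1/41) - 1*(-1/16))*(-147) + 86 = (-2/41 + 1/16)*(-147) + 86 = (9/656)*(-147) + 86 = -1323/656 + 86 = 55093/656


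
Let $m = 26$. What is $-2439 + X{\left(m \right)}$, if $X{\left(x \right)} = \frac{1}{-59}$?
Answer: $- \frac{143902}{59} \approx -2439.0$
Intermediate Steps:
$X{\left(x \right)} = - \frac{1}{59}$
$-2439 + X{\left(m \right)} = -2439 - \frac{1}{59} = - \frac{143902}{59}$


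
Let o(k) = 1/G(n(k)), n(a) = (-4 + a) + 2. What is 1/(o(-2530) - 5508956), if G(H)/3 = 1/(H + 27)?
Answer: -1/5509791 ≈ -1.8150e-7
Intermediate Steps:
n(a) = -2 + a
G(H) = 3/(27 + H) (G(H) = 3/(H + 27) = 3/(27 + H))
o(k) = 25/3 + k/3 (o(k) = 1/(3/(27 + (-2 + k))) = 1/(3/(25 + k)) = 25/3 + k/3)
1/(o(-2530) - 5508956) = 1/((25/3 + (⅓)*(-2530)) - 5508956) = 1/((25/3 - 2530/3) - 5508956) = 1/(-835 - 5508956) = 1/(-5509791) = -1/5509791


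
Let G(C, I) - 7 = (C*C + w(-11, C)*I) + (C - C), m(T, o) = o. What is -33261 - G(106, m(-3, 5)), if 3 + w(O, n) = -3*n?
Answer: -42899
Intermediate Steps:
w(O, n) = -3 - 3*n
G(C, I) = 7 + C² + I*(-3 - 3*C) (G(C, I) = 7 + ((C*C + (-3 - 3*C)*I) + (C - C)) = 7 + ((C² + I*(-3 - 3*C)) + 0) = 7 + (C² + I*(-3 - 3*C)) = 7 + C² + I*(-3 - 3*C))
-33261 - G(106, m(-3, 5)) = -33261 - (7 + 106² - 3*5*(1 + 106)) = -33261 - (7 + 11236 - 3*5*107) = -33261 - (7 + 11236 - 1605) = -33261 - 1*9638 = -33261 - 9638 = -42899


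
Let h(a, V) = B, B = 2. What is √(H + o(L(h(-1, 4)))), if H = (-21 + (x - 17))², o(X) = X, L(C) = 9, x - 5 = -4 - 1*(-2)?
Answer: √1234 ≈ 35.128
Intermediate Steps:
h(a, V) = 2
x = 3 (x = 5 + (-4 - 1*(-2)) = 5 + (-4 + 2) = 5 - 2 = 3)
H = 1225 (H = (-21 + (3 - 17))² = (-21 - 14)² = (-35)² = 1225)
√(H + o(L(h(-1, 4)))) = √(1225 + 9) = √1234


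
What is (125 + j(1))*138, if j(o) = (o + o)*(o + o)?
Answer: 17802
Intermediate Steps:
j(o) = 4*o² (j(o) = (2*o)*(2*o) = 4*o²)
(125 + j(1))*138 = (125 + 4*1²)*138 = (125 + 4*1)*138 = (125 + 4)*138 = 129*138 = 17802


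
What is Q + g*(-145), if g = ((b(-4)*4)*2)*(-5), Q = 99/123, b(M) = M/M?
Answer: 237833/41 ≈ 5800.8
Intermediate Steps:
b(M) = 1
Q = 33/41 (Q = 99*(1/123) = 33/41 ≈ 0.80488)
g = -40 (g = ((1*4)*2)*(-5) = (4*2)*(-5) = 8*(-5) = -40)
Q + g*(-145) = 33/41 - 40*(-145) = 33/41 + 5800 = 237833/41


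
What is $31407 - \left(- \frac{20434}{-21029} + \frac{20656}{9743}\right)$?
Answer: $\frac{378482759479}{12052091} \approx 31404.0$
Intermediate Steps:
$31407 - \left(- \frac{20434}{-21029} + \frac{20656}{9743}\right) = 31407 - \left(\left(-20434\right) \left(- \frac{1}{21029}\right) + 20656 \cdot \frac{1}{9743}\right) = 31407 - \left(\frac{1202}{1237} + \frac{20656}{9743}\right) = 31407 - \frac{37262558}{12052091} = \frac{378482759479}{12052091}$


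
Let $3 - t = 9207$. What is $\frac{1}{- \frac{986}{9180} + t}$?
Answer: $- \frac{270}{2485109} \approx -0.00010865$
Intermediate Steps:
$t = -9204$ ($t = 3 - 9207 = -9204$)
$\frac{1}{- \frac{986}{9180} + t} = \frac{1}{- \frac{986}{9180} - 9204} = \frac{1}{\left(-986\right) \frac{1}{9180} - 9204} = \frac{1}{- \frac{29}{270} - 9204} = \frac{1}{- \frac{2485109}{270}} = - \frac{270}{2485109}$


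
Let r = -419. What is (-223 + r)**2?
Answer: 412164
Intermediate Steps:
(-223 + r)**2 = (-223 - 419)**2 = (-642)**2 = 412164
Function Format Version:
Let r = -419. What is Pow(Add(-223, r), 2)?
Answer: 412164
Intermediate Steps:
Pow(Add(-223, r), 2) = Pow(Add(-223, -419), 2) = Pow(-642, 2) = 412164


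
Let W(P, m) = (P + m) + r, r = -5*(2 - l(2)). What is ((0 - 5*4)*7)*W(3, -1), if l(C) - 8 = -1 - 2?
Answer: -2380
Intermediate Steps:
l(C) = 5 (l(C) = 8 + (-1 - 2) = 8 - 3 = 5)
r = 15 (r = -5*(2 - 1*5) = -5*(2 - 5) = -5*(-3) = 15)
W(P, m) = 15 + P + m (W(P, m) = (P + m) + 15 = 15 + P + m)
((0 - 5*4)*7)*W(3, -1) = ((0 - 5*4)*7)*(15 + 3 - 1) = ((0 - 20)*7)*17 = -20*7*17 = -140*17 = -2380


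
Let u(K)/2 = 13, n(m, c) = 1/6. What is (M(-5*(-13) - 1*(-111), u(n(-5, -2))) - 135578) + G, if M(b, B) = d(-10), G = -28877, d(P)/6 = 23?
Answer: -164317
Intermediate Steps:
n(m, c) = ⅙
d(P) = 138 (d(P) = 6*23 = 138)
u(K) = 26 (u(K) = 2*13 = 26)
M(b, B) = 138
(M(-5*(-13) - 1*(-111), u(n(-5, -2))) - 135578) + G = (138 - 135578) - 28877 = -135440 - 28877 = -164317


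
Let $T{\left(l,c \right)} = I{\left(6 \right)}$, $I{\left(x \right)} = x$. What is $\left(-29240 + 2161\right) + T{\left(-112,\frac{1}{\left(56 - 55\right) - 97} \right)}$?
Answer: $-27073$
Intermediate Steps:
$T{\left(l,c \right)} = 6$
$\left(-29240 + 2161\right) + T{\left(-112,\frac{1}{\left(56 - 55\right) - 97} \right)} = \left(-29240 + 2161\right) + 6 = -27079 + 6 = -27073$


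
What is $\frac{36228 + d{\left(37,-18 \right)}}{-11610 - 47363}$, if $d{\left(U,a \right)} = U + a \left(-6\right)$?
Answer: $- \frac{36373}{58973} \approx -0.61677$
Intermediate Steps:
$d{\left(U,a \right)} = U - 6 a$
$\frac{36228 + d{\left(37,-18 \right)}}{-11610 - 47363} = \frac{36228 + \left(37 - -108\right)}{-11610 - 47363} = \frac{36228 + \left(37 + 108\right)}{-58973} = \left(36228 + 145\right) \left(- \frac{1}{58973}\right) = 36373 \left(- \frac{1}{58973}\right) = - \frac{36373}{58973}$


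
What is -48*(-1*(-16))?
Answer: -768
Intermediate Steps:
-48*(-1*(-16)) = -48*16 = -1*768 = -768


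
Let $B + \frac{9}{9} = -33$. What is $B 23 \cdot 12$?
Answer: $-9384$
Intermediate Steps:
$B = -34$ ($B = -1 - 33 = -34$)
$B 23 \cdot 12 = \left(-34\right) 23 \cdot 12 = \left(-782\right) 12 = -9384$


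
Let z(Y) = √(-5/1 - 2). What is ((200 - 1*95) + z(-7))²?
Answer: (105 + I*√7)² ≈ 11018.0 + 555.61*I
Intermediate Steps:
z(Y) = I*√7 (z(Y) = √(-5*1 - 2) = √(-5 - 2) = √(-7) = I*√7)
((200 - 1*95) + z(-7))² = ((200 - 1*95) + I*√7)² = ((200 - 95) + I*√7)² = (105 + I*√7)²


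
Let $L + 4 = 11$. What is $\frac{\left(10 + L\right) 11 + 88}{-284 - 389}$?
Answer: $- \frac{275}{673} \approx -0.40862$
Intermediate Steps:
$L = 7$ ($L = -4 + 11 = 7$)
$\frac{\left(10 + L\right) 11 + 88}{-284 - 389} = \frac{\left(10 + 7\right) 11 + 88}{-284 - 389} = \frac{17 \cdot 11 + 88}{-673} = \left(187 + 88\right) \left(- \frac{1}{673}\right) = 275 \left(- \frac{1}{673}\right) = - \frac{275}{673}$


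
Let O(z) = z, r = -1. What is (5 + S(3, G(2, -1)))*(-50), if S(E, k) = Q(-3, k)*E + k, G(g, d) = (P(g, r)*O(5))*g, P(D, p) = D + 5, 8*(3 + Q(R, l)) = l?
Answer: -9225/2 ≈ -4612.5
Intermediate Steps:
Q(R, l) = -3 + l/8
P(D, p) = 5 + D
G(g, d) = g*(25 + 5*g) (G(g, d) = ((5 + g)*5)*g = (25 + 5*g)*g = g*(25 + 5*g))
S(E, k) = k + E*(-3 + k/8) (S(E, k) = (-3 + k/8)*E + k = E*(-3 + k/8) + k = k + E*(-3 + k/8))
(5 + S(3, G(2, -1)))*(-50) = (5 + (5*2*(5 + 2) + (⅛)*3*(-24 + 5*2*(5 + 2))))*(-50) = (5 + (5*2*7 + (⅛)*3*(-24 + 5*2*7)))*(-50) = (5 + (70 + (⅛)*3*(-24 + 70)))*(-50) = (5 + (70 + (⅛)*3*46))*(-50) = (5 + (70 + 69/4))*(-50) = (5 + 349/4)*(-50) = (369/4)*(-50) = -9225/2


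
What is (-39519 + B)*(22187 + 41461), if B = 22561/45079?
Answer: -113386012197120/45079 ≈ -2.5153e+9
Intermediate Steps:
B = 22561/45079 (B = 22561*(1/45079) = 22561/45079 ≈ 0.50048)
(-39519 + B)*(22187 + 41461) = (-39519 + 22561/45079)*(22187 + 41461) = -1781454440/45079*63648 = -113386012197120/45079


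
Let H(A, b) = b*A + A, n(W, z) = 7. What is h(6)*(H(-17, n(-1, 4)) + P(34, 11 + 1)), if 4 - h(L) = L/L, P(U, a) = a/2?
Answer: -390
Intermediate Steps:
P(U, a) = a/2 (P(U, a) = a*(½) = a/2)
H(A, b) = A + A*b (H(A, b) = A*b + A = A + A*b)
h(L) = 3 (h(L) = 4 - L/L = 4 - 1*1 = 4 - 1 = 3)
h(6)*(H(-17, n(-1, 4)) + P(34, 11 + 1)) = 3*(-17*(1 + 7) + (11 + 1)/2) = 3*(-17*8 + (½)*12) = 3*(-136 + 6) = 3*(-130) = -390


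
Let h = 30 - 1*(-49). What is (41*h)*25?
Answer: 80975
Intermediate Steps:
h = 79 (h = 30 + 49 = 79)
(41*h)*25 = (41*79)*25 = 3239*25 = 80975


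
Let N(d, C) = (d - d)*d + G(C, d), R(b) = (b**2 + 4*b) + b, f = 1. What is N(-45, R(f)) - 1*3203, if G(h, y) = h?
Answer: -3197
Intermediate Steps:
R(b) = b**2 + 5*b
N(d, C) = C (N(d, C) = (d - d)*d + C = 0*d + C = 0 + C = C)
N(-45, R(f)) - 1*3203 = 1*(5 + 1) - 1*3203 = 1*6 - 3203 = 6 - 3203 = -3197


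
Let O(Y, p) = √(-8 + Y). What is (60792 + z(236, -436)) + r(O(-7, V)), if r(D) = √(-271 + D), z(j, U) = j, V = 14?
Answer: 61028 + √(-271 + I*√15) ≈ 61028.0 + 16.462*I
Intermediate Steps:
(60792 + z(236, -436)) + r(O(-7, V)) = (60792 + 236) + √(-271 + √(-8 - 7)) = 61028 + √(-271 + √(-15)) = 61028 + √(-271 + I*√15)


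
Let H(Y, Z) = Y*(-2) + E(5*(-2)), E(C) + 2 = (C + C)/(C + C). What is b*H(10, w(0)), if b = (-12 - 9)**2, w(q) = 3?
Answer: -9261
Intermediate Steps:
b = 441 (b = (-21)**2 = 441)
E(C) = -1 (E(C) = -2 + (C + C)/(C + C) = -2 + (2*C)/((2*C)) = -2 + (2*C)*(1/(2*C)) = -2 + 1 = -1)
H(Y, Z) = -1 - 2*Y (H(Y, Z) = Y*(-2) - 1 = -2*Y - 1 = -1 - 2*Y)
b*H(10, w(0)) = 441*(-1 - 2*10) = 441*(-1 - 20) = 441*(-21) = -9261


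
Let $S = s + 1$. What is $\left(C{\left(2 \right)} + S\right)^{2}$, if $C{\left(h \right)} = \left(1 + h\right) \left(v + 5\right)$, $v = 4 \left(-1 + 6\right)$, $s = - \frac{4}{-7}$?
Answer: $\frac{287296}{49} \approx 5863.2$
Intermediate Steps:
$s = \frac{4}{7}$ ($s = \left(-4\right) \left(- \frac{1}{7}\right) = \frac{4}{7} \approx 0.57143$)
$v = 20$ ($v = 4 \cdot 5 = 20$)
$S = \frac{11}{7}$ ($S = \frac{4}{7} + 1 = \frac{11}{7} \approx 1.5714$)
$C{\left(h \right)} = 25 + 25 h$ ($C{\left(h \right)} = \left(1 + h\right) \left(20 + 5\right) = \left(1 + h\right) 25 = 25 + 25 h$)
$\left(C{\left(2 \right)} + S\right)^{2} = \left(\left(25 + 25 \cdot 2\right) + \frac{11}{7}\right)^{2} = \left(\left(25 + 50\right) + \frac{11}{7}\right)^{2} = \left(75 + \frac{11}{7}\right)^{2} = \left(\frac{536}{7}\right)^{2} = \frac{287296}{49}$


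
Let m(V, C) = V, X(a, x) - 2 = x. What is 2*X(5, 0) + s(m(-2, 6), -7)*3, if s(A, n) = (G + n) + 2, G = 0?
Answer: -11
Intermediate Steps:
X(a, x) = 2 + x
s(A, n) = 2 + n (s(A, n) = (0 + n) + 2 = n + 2 = 2 + n)
2*X(5, 0) + s(m(-2, 6), -7)*3 = 2*(2 + 0) + (2 - 7)*3 = 2*2 - 5*3 = 4 - 15 = -11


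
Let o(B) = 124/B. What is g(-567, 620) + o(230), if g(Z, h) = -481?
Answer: -55253/115 ≈ -480.46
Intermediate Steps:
g(-567, 620) + o(230) = -481 + 124/230 = -481 + 124*(1/230) = -481 + 62/115 = -55253/115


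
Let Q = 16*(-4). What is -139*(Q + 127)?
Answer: -8757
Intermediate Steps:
Q = -64
-139*(Q + 127) = -139*(-64 + 127) = -139*63 = -8757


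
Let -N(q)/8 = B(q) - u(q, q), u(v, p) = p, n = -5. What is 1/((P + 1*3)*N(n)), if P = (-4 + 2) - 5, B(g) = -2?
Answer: 1/96 ≈ 0.010417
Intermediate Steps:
N(q) = 16 + 8*q (N(q) = -8*(-2 - q) = 16 + 8*q)
P = -7 (P = -2 - 5 = -7)
1/((P + 1*3)*N(n)) = 1/((-7 + 1*3)*(16 + 8*(-5))) = 1/((-7 + 3)*(16 - 40)) = 1/(-4*(-24)) = 1/96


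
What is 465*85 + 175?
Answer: 39700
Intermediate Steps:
465*85 + 175 = 39525 + 175 = 39700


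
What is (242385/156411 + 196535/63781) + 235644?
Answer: 783614174624258/3325349997 ≈ 2.3565e+5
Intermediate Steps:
(242385/156411 + 196535/63781) + 235644 = (242385*(1/156411) + 196535*(1/63781)) + 235644 = (80795/52137 + 196535/63781) + 235644 = 15399931190/3325349997 + 235644 = 783614174624258/3325349997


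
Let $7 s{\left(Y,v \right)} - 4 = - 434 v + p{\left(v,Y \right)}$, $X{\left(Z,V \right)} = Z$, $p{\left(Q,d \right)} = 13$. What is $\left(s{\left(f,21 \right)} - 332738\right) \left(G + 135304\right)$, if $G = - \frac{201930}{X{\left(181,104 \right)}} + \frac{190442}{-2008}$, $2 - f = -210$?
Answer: $- \frac{56978819381741625}{1272068} \approx -4.4792 \cdot 10^{10}$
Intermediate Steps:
$f = 212$ ($f = 2 - -210 = 2 + 210 = 212$)
$s{\left(Y,v \right)} = \frac{17}{7} - 62 v$ ($s{\left(Y,v \right)} = \frac{4}{7} + \frac{- 434 v + 13}{7} = \frac{4}{7} + \frac{13 - 434 v}{7} = \frac{4}{7} - \left(- \frac{13}{7} + 62 v\right) = \frac{17}{7} - 62 v$)
$G = - \frac{219972721}{181724}$ ($G = - \frac{201930}{181} + \frac{190442}{-2008} = \left(-201930\right) \frac{1}{181} + 190442 \left(- \frac{1}{2008}\right) = - \frac{201930}{181} - \frac{95221}{1004} = - \frac{219972721}{181724} \approx -1210.5$)
$\left(s{\left(f,21 \right)} - 332738\right) \left(G + 135304\right) = \left(\left(\frac{17}{7} - 1302\right) - 332738\right) \left(- \frac{219972721}{181724} + 135304\right) = \left(\left(\frac{17}{7} - 1302\right) - 332738\right) \frac{24368011375}{181724} = \left(- \frac{9097}{7} - 332738\right) \frac{24368011375}{181724} = \left(- \frac{2338263}{7}\right) \frac{24368011375}{181724} = - \frac{56978819381741625}{1272068}$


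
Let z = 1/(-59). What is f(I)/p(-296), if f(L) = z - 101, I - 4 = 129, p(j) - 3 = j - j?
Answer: -5960/177 ≈ -33.672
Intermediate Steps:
p(j) = 3 (p(j) = 3 + (j - j) = 3 + 0 = 3)
I = 133 (I = 4 + 129 = 133)
z = -1/59 ≈ -0.016949
f(L) = -5960/59 (f(L) = -1/59 - 101 = -5960/59)
f(I)/p(-296) = -5960/59/3 = -5960/59*⅓ = -5960/177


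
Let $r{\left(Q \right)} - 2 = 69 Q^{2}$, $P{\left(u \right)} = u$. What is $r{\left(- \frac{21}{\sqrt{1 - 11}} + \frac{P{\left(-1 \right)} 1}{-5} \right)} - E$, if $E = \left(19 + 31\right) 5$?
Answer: $- \frac{164407}{50} + \frac{1449 i \sqrt{10}}{25} \approx -3288.1 + 183.29 i$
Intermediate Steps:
$r{\left(Q \right)} = 2 + 69 Q^{2}$
$E = 250$ ($E = 50 \cdot 5 = 250$)
$r{\left(- \frac{21}{\sqrt{1 - 11}} + \frac{P{\left(-1 \right)} 1}{-5} \right)} - E = \left(2 + 69 \left(- \frac{21}{\sqrt{1 - 11}} + \frac{\left(-1\right) 1}{-5}\right)^{2}\right) - 250 = \left(2 + 69 \left(- \frac{21}{\sqrt{-10}} - - \frac{1}{5}\right)^{2}\right) - 250 = \left(2 + 69 \left(- \frac{21}{i \sqrt{10}} + \frac{1}{5}\right)^{2}\right) - 250 = \left(2 + 69 \left(- 21 \left(- \frac{i \sqrt{10}}{10}\right) + \frac{1}{5}\right)^{2}\right) - 250 = \left(2 + 69 \left(\frac{21 i \sqrt{10}}{10} + \frac{1}{5}\right)^{2}\right) - 250 = \left(2 + 69 \left(\frac{1}{5} + \frac{21 i \sqrt{10}}{10}\right)^{2}\right) - 250 = -248 + 69 \left(\frac{1}{5} + \frac{21 i \sqrt{10}}{10}\right)^{2}$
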